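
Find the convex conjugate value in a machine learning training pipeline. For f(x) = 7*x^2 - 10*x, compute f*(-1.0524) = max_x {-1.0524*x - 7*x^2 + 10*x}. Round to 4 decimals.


f*(y) = sup_x {y*x - a*x^2 - b*x} = sup_x {(y-b)*x - a*x^2}
FOC: (y - b) - 2a*x = 0 => x* = (y - b)/(2a)
x* = (-1.0524 + 10)/(2*7) = 0.6391
f*(-1.0524) = (y-b)^2/(4a) = (-1.0524 + 10)^2/(4*7)
= 80.0595/28 = 2.8593


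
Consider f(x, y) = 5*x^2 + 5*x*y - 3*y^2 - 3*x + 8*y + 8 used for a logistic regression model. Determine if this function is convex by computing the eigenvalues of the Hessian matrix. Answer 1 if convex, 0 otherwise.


The Hessian of f(x,y) = 5*x^2 + 5*x*y - 3*y^2 - 3*x + 8*y + 8 is:
H = [[10, 5], [5, -6]]
Trace = 10 - 6 = 4
Determinant = 10*-6 - (5)^2 = -85
Discriminant = (4)^2 - 4*-85 = 356.0
Eigenvalues: lambda_1 = -7.434, lambda_2 = 11.434
The function is not convex.

0


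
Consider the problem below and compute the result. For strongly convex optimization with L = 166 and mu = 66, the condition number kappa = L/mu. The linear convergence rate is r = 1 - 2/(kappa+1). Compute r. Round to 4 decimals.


Step 1: Compute the condition number.
kappa = L/mu = 166/66 = 2.5152
Step 2: Compute the convergence rate.
r = 1 - 2/(kappa + 1) = 1 - 2*mu/(L + mu) = (L - mu)/(L + mu) = 100/232 = 0.431


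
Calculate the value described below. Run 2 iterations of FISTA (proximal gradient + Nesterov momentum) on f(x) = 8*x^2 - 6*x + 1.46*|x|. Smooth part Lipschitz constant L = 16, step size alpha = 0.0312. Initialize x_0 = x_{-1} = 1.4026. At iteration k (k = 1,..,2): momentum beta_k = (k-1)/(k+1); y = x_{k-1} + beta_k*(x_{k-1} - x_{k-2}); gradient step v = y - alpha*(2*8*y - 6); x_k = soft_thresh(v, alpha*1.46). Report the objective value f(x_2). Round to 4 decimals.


FISTA on f(x) = 8*x^2 - 6*x + 1.46*|x|
L = 16, alpha = 0.0312
Iteration 1: beta = 0.0, y = 1.4026 + 0.0*(1.4026 - 1.4026) = 1.4026
  grad(y) = 16.4416, v = y - alpha*grad = 0.8896
  prox(v) = soft_thresh(0.8896, 0.0456) = 0.8441
Iteration 2: beta = 0.3333, y = 0.8441 + 0.3333*(0.8441 - 1.4026) = 0.6579
  grad(y) = 4.5263, v = y - alpha*grad = 0.5167
  prox(v) = soft_thresh(0.5167, 0.0456) = 0.4711
f(x_2) = 8*0.4711^2 - 6*0.4711 + 1.46*|0.4711| = -0.3632


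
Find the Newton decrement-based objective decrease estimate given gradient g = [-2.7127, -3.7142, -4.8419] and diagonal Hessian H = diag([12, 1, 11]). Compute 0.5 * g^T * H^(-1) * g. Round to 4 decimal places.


Step 1: H is diagonal, so H^(-1) * g = [-0.2261, -3.7142, -0.4402].
Step 2: g^T H^(-1) g = sum_i g_i^2 / H_ii
  = (-2.7127)^2/12 + (-3.7142)^2/1 + (-4.8419)^2/11
  = 0.6132 + 13.7953 + 2.1313 = 16.5398
Step 3: Objective decrease = 0.5 * g^T H^(-1) g = 8.2699


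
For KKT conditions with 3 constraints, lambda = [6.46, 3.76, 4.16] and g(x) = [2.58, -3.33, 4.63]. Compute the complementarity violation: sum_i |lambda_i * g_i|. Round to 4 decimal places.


KKT complementary slackness check:
lambda_1 * g_1 = 6.46 * 2.58 = 16.6668
lambda_2 * g_2 = 3.76 * -3.33 = -12.5208
lambda_3 * g_3 = 4.16 * 4.63 = 19.2608
Total violation = 16.6668 + 12.5208 + 19.2608 = 48.4484


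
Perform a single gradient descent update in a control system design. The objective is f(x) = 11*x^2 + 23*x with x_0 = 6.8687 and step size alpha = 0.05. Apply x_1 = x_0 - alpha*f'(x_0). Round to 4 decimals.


We compute the gradient at x_0 and apply the update.
f'(x) = 22*x + 23
f'(6.8687) = 22*6.8687 + 23 = 174.1114
x_1 = 6.8687 - 0.05*174.1114 = -1.8369


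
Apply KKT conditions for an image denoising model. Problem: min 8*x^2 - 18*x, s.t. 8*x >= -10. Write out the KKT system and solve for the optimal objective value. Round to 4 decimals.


Step 1: Try lambda = 0 (constraint inactive).
Stationarity: 2*8*x - 18 = 0
x* = 18/(2*8) = 1.125
Check constraint: 8*1.125 = 9.0 >= -10 -- satisfied.
Step 2: Compute optimal value.
f(x*) = 8*1.125^2 - 18*1.125 = -10.125


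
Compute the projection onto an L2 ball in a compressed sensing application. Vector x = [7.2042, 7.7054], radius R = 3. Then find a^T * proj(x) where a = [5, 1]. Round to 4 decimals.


Step 1: Compute ||x|| (intermediates to 6 decimals).
||x|| = sqrt(7.2042^2 + 7.7054^2) = 10.548634
Step 2: Project.
Since ||x|| > R, scale = R/||x|| = 3/10.548634 = 0.284397, proj(x) = scale * x
proj(x) = [2.048853, 2.191393]
Step 3: Dot product.
a^T * proj(x) = 5*2.048853 + 1*2.191393 = 12.4357


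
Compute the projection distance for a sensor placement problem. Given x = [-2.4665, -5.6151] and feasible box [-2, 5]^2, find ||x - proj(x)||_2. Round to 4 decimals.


Project each component onto [-2, 5].
clip(-2.4665) = -2.0, clip(-5.6151) = -2.0
Projection = [-2.0, -2.0]
Squared diffs: [0.2176, 13.0689]
Distance = sqrt(13.2865) = 3.6451


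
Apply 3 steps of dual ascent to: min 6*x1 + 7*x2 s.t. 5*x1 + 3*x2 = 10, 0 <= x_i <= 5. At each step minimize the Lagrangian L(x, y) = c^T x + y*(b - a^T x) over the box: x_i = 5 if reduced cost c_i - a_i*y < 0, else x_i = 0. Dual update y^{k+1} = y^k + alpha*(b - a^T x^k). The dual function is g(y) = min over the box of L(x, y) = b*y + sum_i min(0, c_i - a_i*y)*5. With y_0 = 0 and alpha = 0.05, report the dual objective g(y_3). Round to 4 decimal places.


Dual ascent for LP: min 6*x1 + 7*x2, 5*x1 + 3*x2 = 10, 0 <= x_i <= 5
Step 1: y^k = 0.0, reduced costs: (6.0, 7.0)
  x^k = (0.0, 0.0), subgradient = b - a^T x = 10.0
  y^{k+1} = 0.0 + 0.05*10.0 = 0.5
Step 2: y^k = 0.5, reduced costs: (3.5, 5.5)
  x^k = (0.0, 0.0), subgradient = b - a^T x = 10.0
  y^{k+1} = 0.5 + 0.05*10.0 = 1.0
Step 3: y^k = 1.0, reduced costs: (1.0, 4.0)
  x^k = (0.0, 0.0), subgradient = b - a^T x = 10.0
  y^{k+1} = 1.0 + 0.05*10.0 = 1.5
Dual objective at y_3 = 1.5: reduced costs (-1.5, 2.5), box minimizer x = (5.0, 0.0)
g(y_3) = b*y + (c1 - a1*y)*x1 + (c2 - a2*y)*x2 = 10*1.5 + (-1.5)*5.0 + 2.5*0.0 = 15.0 - 7.5 + 0.0 = 7.5


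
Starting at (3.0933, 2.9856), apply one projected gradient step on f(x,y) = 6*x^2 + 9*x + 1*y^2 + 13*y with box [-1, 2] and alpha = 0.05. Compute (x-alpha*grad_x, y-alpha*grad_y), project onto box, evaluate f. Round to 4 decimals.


Step 1: Compute gradient at (3.0933, 2.9856).
grad_x = 2*6*3.0933 + 9 = 46.1196
grad_y = 2*1*2.9856 + 13 = 18.9712
Step 2: Gradient step.
x_raw = 3.0933 - 0.05*46.1196 = 0.7873
y_raw = 2.9856 - 0.05*18.9712 = 2.037
Step 3: Project onto [-1, 2].
x_proj = clip(0.7873) = 0.7873
y_proj = clip(2.037) = 2.0
Step 4: Evaluate f.
f(0.7873, 2.0) = 40.8051


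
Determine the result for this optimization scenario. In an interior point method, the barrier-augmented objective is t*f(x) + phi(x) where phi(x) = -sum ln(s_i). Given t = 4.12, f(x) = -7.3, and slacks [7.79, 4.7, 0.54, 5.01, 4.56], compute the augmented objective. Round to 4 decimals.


Step 1: Compute log-barrier.
ln values: [2.0528, 1.5476, -0.6162, 1.6114, 1.5173]
phi = -(2.0528 + 1.5476 - 0.6162 + 1.6114 + 1.5173) = -6.113
Step 2: Compute augmented objective.
t*f(x) = 4.12*-7.3 = -30.076
Total = -30.076 - 6.113 = -36.189


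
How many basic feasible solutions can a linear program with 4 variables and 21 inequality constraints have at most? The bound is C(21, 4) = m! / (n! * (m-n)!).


Each vertex corresponds to some choice of n active constraints out of m, so the number of vertices is at most C(m, n) = m! / (n!(m-n)!).
m = 21, n = 4
Numerator: 21 * 20 * 19 * 18
Denominator: 4! = 24
C(21, 4) = 5985


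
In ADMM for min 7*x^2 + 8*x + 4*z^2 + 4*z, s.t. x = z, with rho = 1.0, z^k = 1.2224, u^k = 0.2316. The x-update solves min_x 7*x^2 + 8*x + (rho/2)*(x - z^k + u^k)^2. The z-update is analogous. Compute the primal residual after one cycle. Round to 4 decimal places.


ADMM iteration with rho = 1.0, z^k = 1.2224, u^k = 0.2316
Step 1: x-update.
Minimize 7*x^2 + 8*x + (1.0/2)*(x - 1.2224 + 0.2316)^2
FOC: (2*7 + 1.0)*x = -8 + 1.0*(1.2224 - 0.2316)
x^{k+1} = -0.4673
Step 2: z-update.
Minimize 4*z^2 + 4*z + (1.0/2)*(-0.4673 - z + 0.2316)^2
FOC: (2*4 + 1.0)*z = -4 + 1.0*(-0.4673 + 0.2316)
z^{k+1} = -0.4706
Step 3: u-update.
u^{k+1} = 0.2316 - 0.4673 + 0.4706 = 0.235
Step 4: Primal residual = |-0.4673 + 0.4706| = 0.0034


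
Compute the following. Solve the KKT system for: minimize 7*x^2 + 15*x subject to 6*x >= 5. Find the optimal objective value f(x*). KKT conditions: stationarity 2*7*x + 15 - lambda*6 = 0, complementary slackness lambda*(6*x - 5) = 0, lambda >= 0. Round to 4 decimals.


Step 1: Try lambda = 0 (constraint inactive).
x_unc = -15/(2*7) = -1.0714
Check: 6*-1.0714 = -6.4284 < 5 -- violated!
Step 2: Constraint must be active: 6*x = 5
x* = 5/6 = 0.8333 (rounded; the exact value 5/6 is used below)
lambda = (2*7*(5/6) + 15)/6 = 4.4444
Step 3: Compute optimal value.
f(x*) = 7*(5/6)^2 + 15*(5/6) = 17.3611


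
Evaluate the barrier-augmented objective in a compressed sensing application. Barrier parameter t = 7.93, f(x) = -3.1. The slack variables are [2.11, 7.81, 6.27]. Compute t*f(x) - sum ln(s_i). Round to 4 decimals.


Step 1: Compute log-barrier.
ln values: [0.7467, 2.0554, 1.8358]
phi = -(0.7467 + 2.0554 + 1.8358) = -4.6379
Step 2: Compute augmented objective.
t*f(x) = 7.93*-3.1 = -24.583
Total = -24.583 - 4.6379 = -29.2209


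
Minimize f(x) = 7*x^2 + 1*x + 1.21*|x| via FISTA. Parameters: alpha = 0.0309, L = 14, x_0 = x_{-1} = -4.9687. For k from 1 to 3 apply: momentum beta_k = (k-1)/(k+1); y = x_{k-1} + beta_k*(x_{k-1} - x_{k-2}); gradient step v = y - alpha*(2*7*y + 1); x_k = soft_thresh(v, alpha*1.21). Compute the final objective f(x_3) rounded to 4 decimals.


FISTA on f(x) = 7*x^2 + 1*x + 1.21*|x|
L = 14, alpha = 0.0309
Iteration 1: beta = 0.0, y = -4.9687 + 0.0*(-4.9687 + 4.9687) = -4.9687
  grad(y) = -68.5618, v = y - alpha*grad = -2.8501
  prox(v) = soft_thresh(-2.8501, 0.0374) = -2.8128
Iteration 2: beta = 0.3333, y = -2.8128 + 0.3333*(-2.8128 + 4.9687) = -2.0941
  grad(y) = -28.3174, v = y - alpha*grad = -1.2191
  prox(v) = soft_thresh(-1.2191, 0.0374) = -1.1817
Iteration 3: beta = 0.5, y = -1.1817 + 0.5*(-1.1817 + 2.8128) = -0.3662
  grad(y) = -4.1265, v = y - alpha*grad = -0.2387
  prox(v) = soft_thresh(-0.2387, 0.0374) = -0.2013
f(x_3) = 7*(-0.2013)^2 + 1*(-0.2013) + 1.21*|-0.2013| = 0.3259


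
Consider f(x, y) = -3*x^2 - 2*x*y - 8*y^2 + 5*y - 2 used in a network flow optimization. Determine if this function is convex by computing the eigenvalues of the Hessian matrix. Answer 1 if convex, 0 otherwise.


The Hessian of f(x,y) = -3*x^2 - 2*x*y - 8*y^2 + 5*y - 2 is:
H = [[-6, -2], [-2, -16]]
Trace = -6 - 16 = -22
Determinant = -6*-16 - (-2)^2 = 92
Discriminant = (-22)^2 - 4*92 = 116.0
Eigenvalues: lambda_1 = -16.3852, lambda_2 = -5.6148
The function is not convex.

0


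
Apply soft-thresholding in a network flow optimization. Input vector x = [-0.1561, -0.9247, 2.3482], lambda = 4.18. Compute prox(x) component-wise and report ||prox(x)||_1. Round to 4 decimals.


Soft-thresholding with lambda = 4.18:
prox(-0.1561) = sign(-0.1561)*max(|-0.1561| - 4.18, 0) = 0.0
prox(-0.9247) = sign(-0.9247)*max(|-0.9247| - 4.18, 0) = 0.0
prox(2.3482) = sign(2.3482)*max(|2.3482| - 4.18, 0) = 0.0
prox(x) = [0.0, 0.0, 0.0]
||prox(x)||_1 = 0.0 + 0.0 + 0.0 = 0.0


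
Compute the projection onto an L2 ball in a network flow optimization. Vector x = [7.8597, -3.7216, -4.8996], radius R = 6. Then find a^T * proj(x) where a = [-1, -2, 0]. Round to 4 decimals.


Step 1: Compute ||x|| (intermediates to 6 decimals).
||x|| = sqrt(7.8597^2 + (-3.7216)^2 + (-4.8996)^2) = 9.981547
Step 2: Project.
Since ||x|| > R, scale = R/||x|| = 6/9.981547 = 0.601109, proj(x) = scale * x
proj(x) = [4.724536, -2.237087, -2.945194]
Step 3: Dot product.
a^T * proj(x) = -1*4.724536 - 2*(-2.237087) + 0*(-2.945194) = -0.2504


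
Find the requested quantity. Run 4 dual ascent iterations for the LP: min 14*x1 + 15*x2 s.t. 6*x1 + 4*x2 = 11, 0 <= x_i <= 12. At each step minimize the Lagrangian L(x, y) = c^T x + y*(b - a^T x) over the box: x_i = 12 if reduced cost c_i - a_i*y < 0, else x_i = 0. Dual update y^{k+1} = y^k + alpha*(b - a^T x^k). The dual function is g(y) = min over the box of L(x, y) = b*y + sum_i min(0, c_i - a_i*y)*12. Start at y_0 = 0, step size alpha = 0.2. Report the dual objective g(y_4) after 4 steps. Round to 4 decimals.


Dual ascent for LP: min 14*x1 + 15*x2, 6*x1 + 4*x2 = 11, 0 <= x_i <= 12
Step 1: y^k = 0.0, reduced costs: (14.0, 15.0)
  x^k = (0.0, 0.0), subgradient = b - a^T x = 11.0
  y^{k+1} = 0.0 + 0.2*11.0 = 2.2
Step 2: y^k = 2.2, reduced costs: (0.8, 6.2)
  x^k = (0.0, 0.0), subgradient = b - a^T x = 11.0
  y^{k+1} = 2.2 + 0.2*11.0 = 4.4
Step 3: y^k = 4.4, reduced costs: (-12.4, -2.6)
  x^k = (12.0, 12.0), subgradient = b - a^T x = -109.0
  y^{k+1} = 4.4 + 0.2*-109.0 = -17.4
Step 4: y^k = -17.4, reduced costs: (118.4, 84.6)
  x^k = (0.0, 0.0), subgradient = b - a^T x = 11.0
  y^{k+1} = -17.4 + 0.2*11.0 = -15.2
Dual objective at y_4 = -15.2: reduced costs (105.2, 75.8), box minimizer x = (0.0, 0.0)
g(y_4) = b*y + (c1 - a1*y)*x1 + (c2 - a2*y)*x2 = 11*(-15.2) + 105.2*0.0 + 75.8*0.0 = -167.2 + 0.0 + 0.0 = -167.2


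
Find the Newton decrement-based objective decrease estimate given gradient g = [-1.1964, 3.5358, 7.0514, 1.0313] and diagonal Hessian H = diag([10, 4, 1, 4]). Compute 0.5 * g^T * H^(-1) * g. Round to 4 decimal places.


Step 1: H is diagonal, so H^(-1) * g = [-0.1196, 0.884, 7.0514, 0.2578].
Step 2: g^T H^(-1) g = sum_i g_i^2 / H_ii
  = (-1.1964)^2/10 + (3.5358)^2/4 + (7.0514)^2/1 + (1.0313)^2/4
  = 0.1431 + 3.1255 + 49.7222 + 0.2659 = 53.2567
Step 3: Objective decrease = 0.5 * g^T H^(-1) g = 26.6284


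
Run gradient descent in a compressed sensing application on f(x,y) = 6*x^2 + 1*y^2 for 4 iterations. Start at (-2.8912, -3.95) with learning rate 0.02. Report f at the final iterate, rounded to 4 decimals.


Gradient descent on f(x,y) = 6*x^2 + 1*y^2.
Starting point: (-2.8912, -3.95), alpha = 0.02
Step 1: grad_x = 2*6*-2.8912 = -34.6944, grad_y = 2*1*-3.95 = -7.9
  x_1 = -2.8912 - 0.02*-34.6944 = -2.1973
  y_1 = -3.95 - 0.02*-7.9 = -3.792
Step 2: grad_x = 2*6*-2.1973 = -26.3677, grad_y = 2*1*-3.792 = -7.584
  x_2 = -2.1973 - 0.02*-26.3677 = -1.67
  y_2 = -3.792 - 0.02*-7.584 = -3.6403
Step 3: grad_x = 2*6*-1.67 = -20.0395, grad_y = 2*1*-3.6403 = -7.2806
  x_3 = -1.67 - 0.02*-20.0395 = -1.2692
  y_3 = -3.6403 - 0.02*-7.2806 = -3.4947
Step 4: grad_x = 2*6*-1.2692 = -15.23, grad_y = 2*1*-3.4947 = -6.9894
  x_4 = -1.2692 - 0.02*-15.23 = -0.9646
  y_4 = -3.4947 - 0.02*-6.9894 = -3.3549
f(-0.9646, -3.3549) = 6*(-0.9646)^2 + 1*(-3.3549)^2 = 16.8378


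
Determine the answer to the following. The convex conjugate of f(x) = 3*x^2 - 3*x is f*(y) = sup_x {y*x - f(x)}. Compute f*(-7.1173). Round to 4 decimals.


f*(y) = sup_x {y*x - a*x^2 - b*x} = sup_x {(y-b)*x - a*x^2}
FOC: (y - b) - 2a*x = 0 => x* = (y - b)/(2a)
x* = (-7.1173 + 3)/(2*3) = -0.6862
f*(-7.1173) = (y-b)^2/(4a) = (-7.1173 + 3)^2/(4*3)
= 16.9522/12 = 1.4127


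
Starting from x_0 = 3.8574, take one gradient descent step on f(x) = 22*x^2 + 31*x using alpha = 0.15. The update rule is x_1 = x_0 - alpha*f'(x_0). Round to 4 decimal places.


We compute the gradient at x_0 and apply the update.
f'(x) = 44*x + 31
f'(3.8574) = 44*3.8574 + 31 = 200.7256
x_1 = 3.8574 - 0.15*200.7256 = -26.2514


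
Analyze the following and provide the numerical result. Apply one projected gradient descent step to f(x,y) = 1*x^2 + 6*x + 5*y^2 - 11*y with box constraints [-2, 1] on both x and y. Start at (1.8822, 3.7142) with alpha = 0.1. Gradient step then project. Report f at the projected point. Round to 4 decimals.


Step 1: Compute gradient at (1.8822, 3.7142).
grad_x = 2*1*1.8822 + 6 = 9.7644
grad_y = 2*5*3.7142 - 11 = 26.142
Step 2: Gradient step.
x_raw = 1.8822 - 0.1*9.7644 = 0.9058
y_raw = 3.7142 - 0.1*26.142 = 1.1
Step 3: Project onto [-2, 1].
x_proj = clip(0.9058) = 0.9058
y_proj = clip(1.1) = 1.0
Step 4: Evaluate f.
f(0.9058, 1.0) = 0.255


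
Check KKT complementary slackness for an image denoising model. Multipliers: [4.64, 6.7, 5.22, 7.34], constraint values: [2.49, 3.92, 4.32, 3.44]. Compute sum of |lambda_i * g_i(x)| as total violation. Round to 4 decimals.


KKT complementary slackness check:
lambda_1 * g_1 = 4.64 * 2.49 = 11.5536
lambda_2 * g_2 = 6.7 * 3.92 = 26.264
lambda_3 * g_3 = 5.22 * 4.32 = 22.5504
lambda_4 * g_4 = 7.34 * 3.44 = 25.2496
Total violation = 11.5536 + 26.264 + 22.5504 + 25.2496 = 85.6176


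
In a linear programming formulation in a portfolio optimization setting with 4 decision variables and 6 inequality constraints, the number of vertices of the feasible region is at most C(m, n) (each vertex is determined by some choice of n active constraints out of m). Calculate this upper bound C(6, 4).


Each vertex corresponds to some choice of n active constraints out of m, so the number of vertices is at most C(m, n) = m! / (n!(m-n)!).
m = 6, n = 4
Numerator: 6 * 5 * 4 * 3
Denominator: 4! = 24
C(6, 4) = 15


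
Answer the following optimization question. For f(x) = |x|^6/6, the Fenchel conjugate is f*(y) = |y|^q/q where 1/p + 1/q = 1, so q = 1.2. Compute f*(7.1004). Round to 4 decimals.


The conjugate exponent q satisfies 1/p + 1/q = 1.
p = 6, so q = 6/(6 - 1) = 1.2
|y|^q = 7.1004^1.2 = 10.5085
f*(7.1004) = 10.5085 / 1.2 = 8.7571


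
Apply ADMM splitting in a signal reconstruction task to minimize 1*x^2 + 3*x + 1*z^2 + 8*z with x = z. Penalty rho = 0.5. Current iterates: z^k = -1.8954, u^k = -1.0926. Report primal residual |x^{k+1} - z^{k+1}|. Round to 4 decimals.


ADMM iteration with rho = 0.5, z^k = -1.8954, u^k = -1.0926
Step 1: x-update.
Minimize 1*x^2 + 3*x + (0.5/2)*(x + 1.8954 - 1.0926)^2
FOC: (2*1 + 0.5)*x = -3 + 0.5*(-1.8954 + 1.0926)
x^{k+1} = -1.3606
Step 2: z-update.
Minimize 1*z^2 + 8*z + (0.5/2)*(-1.3606 - z - 1.0926)^2
FOC: (2*1 + 0.5)*z = -8 + 0.5*(-1.3606 - 1.0926)
z^{k+1} = -3.6906
Step 3: u-update.
u^{k+1} = -1.0926 - 1.3606 + 3.6906 = 1.2375
Step 4: Primal residual = |-1.3606 + 3.6906| = 2.3301


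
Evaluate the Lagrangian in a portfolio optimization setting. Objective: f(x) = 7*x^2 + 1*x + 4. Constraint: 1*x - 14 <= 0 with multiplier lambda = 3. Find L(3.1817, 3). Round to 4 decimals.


Step 1: Evaluate f(x).
f(3.1817) = 7*3.1817^2 + 1*3.1817 + 4 = 78.0442
Step 2: Evaluate g(x).
g(3.1817) = 1*3.1817 - 14 = -10.8183
Step 3: Compute Lagrangian.
L = 78.0442 + 3*-10.8183 = 45.5893


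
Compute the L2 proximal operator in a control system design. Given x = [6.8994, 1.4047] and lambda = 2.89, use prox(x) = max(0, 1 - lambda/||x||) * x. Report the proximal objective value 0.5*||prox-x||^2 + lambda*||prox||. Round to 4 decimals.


Step 1: Compute ||x||.
||x|| = 7.0409
Step 2: Compute scaling factor.
scale = max(0, 1 - 2.89/7.0409) = 0.5895
Step 3: prox(x) = [4.0675, 0.8281]
||prox(x)|| = 4.1509
Step 4: Proximal objective.
0.5*||prox-x||^2 = 4.1761
lambda*||prox|| = 11.9961
Total = 16.1723


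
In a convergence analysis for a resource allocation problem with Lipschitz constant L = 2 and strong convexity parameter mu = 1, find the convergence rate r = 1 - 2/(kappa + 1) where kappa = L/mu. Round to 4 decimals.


Step 1: Compute the condition number.
kappa = L/mu = 2/1 = 2.0
Step 2: Compute the convergence rate.
r = 1 - 2/(kappa + 1) = 1 - 2*mu/(L + mu) = (L - mu)/(L + mu) = 1/3 = 0.3333


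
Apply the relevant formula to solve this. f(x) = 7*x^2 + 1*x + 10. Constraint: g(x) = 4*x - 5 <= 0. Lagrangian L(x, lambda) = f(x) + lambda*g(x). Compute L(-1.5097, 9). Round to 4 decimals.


Step 1: Evaluate f(x).
f(-1.5097) = 7*(-1.5097)^2 + 1*(-1.5097) + 10 = 24.4447
Step 2: Evaluate g(x).
g(-1.5097) = 4*-1.5097 - 5 = -11.0388
Step 3: Compute Lagrangian.
L = 24.4447 + 9*-11.0388 = -74.9045


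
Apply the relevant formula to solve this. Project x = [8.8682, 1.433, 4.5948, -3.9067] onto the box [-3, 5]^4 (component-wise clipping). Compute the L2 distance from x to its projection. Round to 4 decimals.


Project each component onto [-3, 5].
clip(8.8682) = 5.0, clip(1.433) = 1.433, clip(4.5948) = 4.5948, clip(-3.9067) = -3.0
Projection = [5.0, 1.433, 4.5948, -3.0]
Squared diffs: [14.963, 0.0, 0.0, 0.8221]
Distance = sqrt(15.7851) = 3.973


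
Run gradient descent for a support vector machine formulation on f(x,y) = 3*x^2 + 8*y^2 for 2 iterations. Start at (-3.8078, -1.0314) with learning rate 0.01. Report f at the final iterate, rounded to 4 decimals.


Gradient descent on f(x,y) = 3*x^2 + 8*y^2.
Starting point: (-3.8078, -1.0314), alpha = 0.01
Step 1: grad_x = 2*3*-3.8078 = -22.8468, grad_y = 2*8*-1.0314 = -16.5024
  x_1 = -3.8078 - 0.01*-22.8468 = -3.5793
  y_1 = -1.0314 - 0.01*-16.5024 = -0.8664
Step 2: grad_x = 2*3*-3.5793 = -21.476, grad_y = 2*8*-0.8664 = -13.862
  x_2 = -3.5793 - 0.01*-21.476 = -3.3646
  y_2 = -0.8664 - 0.01*-13.862 = -0.7278
f(-3.3646, -0.7278) = 3*(-3.3646)^2 + 8*(-0.7278)^2 = 38.1981


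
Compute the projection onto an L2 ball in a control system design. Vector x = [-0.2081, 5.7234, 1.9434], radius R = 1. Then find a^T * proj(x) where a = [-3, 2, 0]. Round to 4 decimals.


Step 1: Compute ||x|| (intermediates to 6 decimals).
||x|| = sqrt((-0.2081)^2 + 5.7234^2 + 1.9434^2) = 6.047927
Step 2: Project.
Since ||x|| > R, scale = R/||x|| = 1/6.047927 = 0.165346, proj(x) = scale * x
proj(x) = [-0.034409, 0.946341, 0.321333]
Step 3: Dot product.
a^T * proj(x) = -3*(-0.034409) + 2*0.946341 + 0*0.321333 = 1.9959


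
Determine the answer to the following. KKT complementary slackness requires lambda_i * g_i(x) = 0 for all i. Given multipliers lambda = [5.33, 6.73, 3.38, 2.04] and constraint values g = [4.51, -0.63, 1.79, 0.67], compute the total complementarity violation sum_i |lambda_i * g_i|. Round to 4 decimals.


KKT complementary slackness check:
lambda_1 * g_1 = 5.33 * 4.51 = 24.0383
lambda_2 * g_2 = 6.73 * -0.63 = -4.2399
lambda_3 * g_3 = 3.38 * 1.79 = 6.0502
lambda_4 * g_4 = 2.04 * 0.67 = 1.3668
Total violation = 24.0383 + 4.2399 + 6.0502 + 1.3668 = 35.6952


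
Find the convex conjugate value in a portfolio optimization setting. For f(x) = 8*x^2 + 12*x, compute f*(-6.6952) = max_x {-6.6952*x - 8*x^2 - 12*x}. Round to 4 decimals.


f*(y) = sup_x {y*x - a*x^2 - b*x} = sup_x {(y-b)*x - a*x^2}
FOC: (y - b) - 2a*x = 0 => x* = (y - b)/(2a)
x* = (-6.6952 - 12)/(2*8) = -1.1685
f*(-6.6952) = (y-b)^2/(4a) = (-6.6952 - 12)^2/(4*8)
= 349.5105/32 = 10.9222


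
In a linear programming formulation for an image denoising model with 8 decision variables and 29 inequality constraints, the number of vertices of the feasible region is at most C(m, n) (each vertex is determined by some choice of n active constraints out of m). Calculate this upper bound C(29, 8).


Each vertex corresponds to some choice of n active constraints out of m, so the number of vertices is at most C(m, n) = m! / (n!(m-n)!).
m = 29, n = 8
Numerator: 29 * 28 * 27 * 26 * 25 * 24 * 23 * 22
Denominator: 8! = 40320
C(29, 8) = 4292145


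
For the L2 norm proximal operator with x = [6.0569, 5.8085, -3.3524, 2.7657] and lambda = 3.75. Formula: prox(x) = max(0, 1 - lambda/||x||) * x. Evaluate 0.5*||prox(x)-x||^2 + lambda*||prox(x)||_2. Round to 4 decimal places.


Step 1: Compute ||x||.
||x|| = 9.4505
Step 2: Compute scaling factor.
scale = max(0, 1 - 3.75/9.4505) = 0.6032
Step 3: prox(x) = [3.6535, 3.5037, -2.0222, 1.6683]
||prox(x)|| = 5.7005
Step 4: Proximal objective.
0.5*||prox-x||^2 = 7.0313
lambda*||prox|| = 21.3769
Total = 28.4082


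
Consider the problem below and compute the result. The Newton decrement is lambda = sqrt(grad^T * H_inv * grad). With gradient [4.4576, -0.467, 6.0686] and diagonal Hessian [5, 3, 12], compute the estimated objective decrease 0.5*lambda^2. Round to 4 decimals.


Step 1: H is diagonal, so H^(-1) * g = [0.8915, -0.1557, 0.5057].
Step 2: g^T H^(-1) g = sum_i g_i^2 / H_ii
  = (4.4576)^2/5 + (-0.467)^2/3 + (6.0686)^2/12
  = 3.974 + 0.0727 + 3.069 = 7.1157
Step 3: Objective decrease = 0.5 * g^T H^(-1) g = 3.5579


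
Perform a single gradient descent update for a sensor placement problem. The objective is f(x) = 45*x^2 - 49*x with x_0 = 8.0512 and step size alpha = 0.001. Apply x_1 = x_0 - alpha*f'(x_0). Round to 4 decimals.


We compute the gradient at x_0 and apply the update.
f'(x) = 90*x - 49
f'(8.0512) = 90*8.0512 - 49 = 675.608
x_1 = 8.0512 - 0.001*675.608 = 7.3756


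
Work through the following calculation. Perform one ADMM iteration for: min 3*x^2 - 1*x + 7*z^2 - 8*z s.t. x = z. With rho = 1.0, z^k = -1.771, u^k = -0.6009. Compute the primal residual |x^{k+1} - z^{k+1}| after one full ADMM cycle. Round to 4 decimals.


ADMM iteration with rho = 1.0, z^k = -1.771, u^k = -0.6009
Step 1: x-update.
Minimize 3*x^2 - 1*x + (1.0/2)*(x + 1.771 - 0.6009)^2
FOC: (2*3 + 1.0)*x = 1 + 1.0*(-1.771 + 0.6009)
x^{k+1} = -0.0243
Step 2: z-update.
Minimize 7*z^2 - 8*z + (1.0/2)*(-0.0243 - z - 0.6009)^2
FOC: (2*7 + 1.0)*z = 8 + 1.0*(-0.0243 - 0.6009)
z^{k+1} = 0.4917
Step 3: u-update.
u^{k+1} = -0.6009 - 0.0243 - 0.4917 = -1.1169
Step 4: Primal residual = |-0.0243 - 0.4917| = 0.516


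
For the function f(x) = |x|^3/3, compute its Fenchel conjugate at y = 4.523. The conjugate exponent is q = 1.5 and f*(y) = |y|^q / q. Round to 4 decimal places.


The conjugate exponent q satisfies 1/p + 1/q = 1.
p = 3, so q = 3/(3 - 1) = 1.5
|y|^q = 4.523^1.5 = 9.6192
f*(4.523) = 9.6192 / 1.5 = 6.4128


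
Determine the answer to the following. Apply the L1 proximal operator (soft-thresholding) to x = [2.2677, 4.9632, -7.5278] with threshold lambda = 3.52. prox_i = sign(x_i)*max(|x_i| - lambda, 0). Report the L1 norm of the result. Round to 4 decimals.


Soft-thresholding with lambda = 3.52:
prox(2.2677) = sign(2.2677)*max(|2.2677| - 3.52, 0) = 0.0
prox(4.9632) = sign(4.9632)*max(|4.9632| - 3.52, 0) = 1.4432
prox(-7.5278) = sign(-7.5278)*max(|-7.5278| - 3.52, 0) = -4.0078
prox(x) = [0.0, 1.4432, -4.0078]
||prox(x)||_1 = 0.0 + 1.4432 + 4.0078 = 5.451


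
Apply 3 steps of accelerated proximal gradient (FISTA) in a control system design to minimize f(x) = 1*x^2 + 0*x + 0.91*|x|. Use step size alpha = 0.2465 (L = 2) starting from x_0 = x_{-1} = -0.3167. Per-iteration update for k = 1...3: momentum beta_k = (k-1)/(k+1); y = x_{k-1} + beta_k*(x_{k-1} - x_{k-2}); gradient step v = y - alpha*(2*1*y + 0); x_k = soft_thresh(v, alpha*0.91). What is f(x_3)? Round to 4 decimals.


FISTA on f(x) = 1*x^2 + 0*x + 0.91*|x|
L = 2, alpha = 0.2465
Iteration 1: beta = 0.0, y = -0.3167 + 0.0*(-0.3167 + 0.3167) = -0.3167
  grad(y) = -0.6334, v = y - alpha*grad = -0.1606
  prox(v) = soft_thresh(-0.1606, 0.2243) = 0.0
Iteration 2: beta = 0.3333, y = 0.0 + 0.3333*(0.0 + 0.3167) = 0.1056
  grad(y) = 0.2111, v = y - alpha*grad = 0.0535
  prox(v) = soft_thresh(0.0535, 0.2243) = 0.0
Iteration 3: beta = 0.5, y = 0.0 + 0.5*(0.0 - 0.0) = 0.0
  grad(y) = 0.0, v = y - alpha*grad = 0.0
  prox(v) = soft_thresh(0.0, 0.2243) = 0.0
f(x_3) = 1*0.0^2 + 0*0.0 + 0.91*|0.0| = 0.0


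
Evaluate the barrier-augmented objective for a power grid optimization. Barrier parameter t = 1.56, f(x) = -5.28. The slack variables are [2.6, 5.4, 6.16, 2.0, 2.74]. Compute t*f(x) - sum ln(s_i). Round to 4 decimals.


Step 1: Compute log-barrier.
ln values: [0.9555, 1.6864, 1.8181, 0.6931, 1.008]
phi = -(0.9555 + 1.6864 + 1.8181 + 0.6931 + 1.008) = -6.1611
Step 2: Compute augmented objective.
t*f(x) = 1.56*-5.28 = -8.2368
Total = -8.2368 - 6.1611 = -14.3979


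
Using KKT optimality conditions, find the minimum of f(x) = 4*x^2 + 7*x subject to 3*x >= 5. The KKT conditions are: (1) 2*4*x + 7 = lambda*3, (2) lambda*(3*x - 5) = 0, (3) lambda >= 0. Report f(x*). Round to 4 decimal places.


Step 1: Try lambda = 0 (constraint inactive).
x_unc = -7/(2*4) = -0.875
Check: 3*-0.875 = -2.625 < 5 -- violated!
Step 2: Constraint must be active: 3*x = 5
x* = 5/3 = 1.6667 (rounded; the exact value 5/3 is used below)
lambda = (2*4*(5/3) + 7)/3 = 6.7778
Step 3: Compute optimal value.
f(x*) = 4*(5/3)^2 + 7*(5/3) = 22.7778


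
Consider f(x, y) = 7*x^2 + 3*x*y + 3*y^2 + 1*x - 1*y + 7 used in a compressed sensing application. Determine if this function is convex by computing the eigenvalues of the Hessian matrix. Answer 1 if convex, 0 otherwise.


The Hessian of f(x,y) = 7*x^2 + 3*x*y + 3*y^2 + 1*x - 1*y + 7 is:
H = [[14, 3], [3, 6]]
Trace = 14 + 6 = 20
Determinant = 14*6 - (3)^2 = 75
Discriminant = (20)^2 - 4*75 = 100.0
Eigenvalues: lambda_1 = 5.0, lambda_2 = 15.0
The function is convex.

1


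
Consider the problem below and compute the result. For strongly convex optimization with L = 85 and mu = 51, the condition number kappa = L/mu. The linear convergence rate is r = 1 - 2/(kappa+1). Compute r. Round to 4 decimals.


Step 1: Compute the condition number.
kappa = L/mu = 85/51 = 1.6667
Step 2: Compute the convergence rate.
r = 1 - 2/(kappa + 1) = 1 - 2*mu/(L + mu) = (L - mu)/(L + mu) = 34/136 = 0.25


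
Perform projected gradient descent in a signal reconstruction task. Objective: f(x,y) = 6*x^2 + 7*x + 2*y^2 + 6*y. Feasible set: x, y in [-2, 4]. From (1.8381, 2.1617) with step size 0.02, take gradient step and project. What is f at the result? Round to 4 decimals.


Step 1: Compute gradient at (1.8381, 2.1617).
grad_x = 2*6*1.8381 + 7 = 29.0572
grad_y = 2*2*2.1617 + 6 = 14.6468
Step 2: Gradient step.
x_raw = 1.8381 - 0.02*29.0572 = 1.257
y_raw = 2.1617 - 0.02*14.6468 = 1.8688
Step 3: Project onto [-2, 4].
x_proj = clip(1.257) = 1.257
y_proj = clip(1.8688) = 1.8688
Step 4: Evaluate f.
f(1.257, 1.8688) = 36.4755


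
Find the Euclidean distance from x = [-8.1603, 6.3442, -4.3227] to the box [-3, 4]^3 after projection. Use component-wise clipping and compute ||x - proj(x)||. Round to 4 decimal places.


Project each component onto [-3, 4].
clip(-8.1603) = -3.0, clip(6.3442) = 4.0, clip(-4.3227) = -3.0
Projection = [-3.0, 4.0, -3.0]
Squared diffs: [26.6287, 5.4953, 1.7495]
Distance = sqrt(33.8735) = 5.8201


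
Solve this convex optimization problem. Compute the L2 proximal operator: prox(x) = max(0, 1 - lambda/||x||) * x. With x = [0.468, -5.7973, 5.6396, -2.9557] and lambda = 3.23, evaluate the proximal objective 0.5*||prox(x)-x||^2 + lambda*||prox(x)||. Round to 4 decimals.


Step 1: Compute ||x||.
||x|| = 8.6237
Step 2: Compute scaling factor.
scale = max(0, 1 - 3.23/8.6237) = 0.6255
Step 3: prox(x) = [0.2927, -3.6259, 3.5273, -1.8487]
||prox(x)|| = 5.3937
Step 4: Proximal objective.
0.5*||prox-x||^2 = 5.2165
lambda*||prox|| = 17.4217
Total = 22.6382


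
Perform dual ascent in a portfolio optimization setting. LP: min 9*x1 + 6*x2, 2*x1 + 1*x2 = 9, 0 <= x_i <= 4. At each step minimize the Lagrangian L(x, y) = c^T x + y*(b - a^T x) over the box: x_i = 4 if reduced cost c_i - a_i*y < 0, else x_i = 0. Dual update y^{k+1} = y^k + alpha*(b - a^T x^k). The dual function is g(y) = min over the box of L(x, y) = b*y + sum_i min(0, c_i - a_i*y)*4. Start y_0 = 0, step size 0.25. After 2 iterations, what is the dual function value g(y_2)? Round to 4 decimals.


Dual ascent for LP: min 9*x1 + 6*x2, 2*x1 + 1*x2 = 9, 0 <= x_i <= 4
Step 1: y^k = 0.0, reduced costs: (9.0, 6.0)
  x^k = (0.0, 0.0), subgradient = b - a^T x = 9.0
  y^{k+1} = 0.0 + 0.25*9.0 = 2.25
Step 2: y^k = 2.25, reduced costs: (4.5, 3.75)
  x^k = (0.0, 0.0), subgradient = b - a^T x = 9.0
  y^{k+1} = 2.25 + 0.25*9.0 = 4.5
Dual objective at y_2 = 4.5: reduced costs (0.0, 1.5), box minimizer x = (0.0, 0.0)
g(y_2) = b*y + (c1 - a1*y)*x1 + (c2 - a2*y)*x2 = 9*4.5 + 0.0*0.0 + 1.5*0.0 = 40.5 + 0.0 + 0.0 = 40.5


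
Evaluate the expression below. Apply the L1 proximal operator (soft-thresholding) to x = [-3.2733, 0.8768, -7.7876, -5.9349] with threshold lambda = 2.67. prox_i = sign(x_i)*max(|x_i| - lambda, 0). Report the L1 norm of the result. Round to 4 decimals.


Soft-thresholding with lambda = 2.67:
prox(-3.2733) = sign(-3.2733)*max(|-3.2733| - 2.67, 0) = -0.6033
prox(0.8768) = sign(0.8768)*max(|0.8768| - 2.67, 0) = 0.0
prox(-7.7876) = sign(-7.7876)*max(|-7.7876| - 2.67, 0) = -5.1176
prox(-5.9349) = sign(-5.9349)*max(|-5.9349| - 2.67, 0) = -3.2649
prox(x) = [-0.6033, 0.0, -5.1176, -3.2649]
||prox(x)||_1 = 0.6033 + 0.0 + 5.1176 + 3.2649 = 8.9858


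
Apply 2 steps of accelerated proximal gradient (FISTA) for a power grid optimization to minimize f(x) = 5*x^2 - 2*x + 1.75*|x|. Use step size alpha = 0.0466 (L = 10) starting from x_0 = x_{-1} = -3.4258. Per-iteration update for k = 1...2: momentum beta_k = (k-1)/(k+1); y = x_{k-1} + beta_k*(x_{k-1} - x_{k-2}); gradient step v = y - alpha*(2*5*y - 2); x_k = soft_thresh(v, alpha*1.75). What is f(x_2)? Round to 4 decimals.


FISTA on f(x) = 5*x^2 - 2*x + 1.75*|x|
L = 10, alpha = 0.0466
Iteration 1: beta = 0.0, y = -3.4258 + 0.0*(-3.4258 + 3.4258) = -3.4258
  grad(y) = -36.258, v = y - alpha*grad = -1.7362
  prox(v) = soft_thresh(-1.7362, 0.0816) = -1.6546
Iteration 2: beta = 0.3333, y = -1.6546 + 0.3333*(-1.6546 + 3.4258) = -1.0642
  grad(y) = -12.6424, v = y - alpha*grad = -0.4751
  prox(v) = soft_thresh(-0.4751, 0.0816) = -0.3936
f(x_2) = 5*(-0.3936)^2 - 2*(-0.3936) + 1.75*|-0.3936| = 2.2502


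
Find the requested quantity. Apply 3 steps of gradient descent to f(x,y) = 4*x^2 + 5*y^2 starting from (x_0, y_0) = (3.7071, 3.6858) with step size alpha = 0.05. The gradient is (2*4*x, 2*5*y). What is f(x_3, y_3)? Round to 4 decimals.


Gradient descent on f(x,y) = 4*x^2 + 5*y^2.
Starting point: (3.7071, 3.6858), alpha = 0.05
Step 1: grad_x = 2*4*3.7071 = 29.6568, grad_y = 2*5*3.6858 = 36.858
  x_1 = 3.7071 - 0.05*29.6568 = 2.2243
  y_1 = 3.6858 - 0.05*36.858 = 1.8429
Step 2: grad_x = 2*4*2.2243 = 17.7941, grad_y = 2*5*1.8429 = 18.429
  x_2 = 2.2243 - 0.05*17.7941 = 1.3346
  y_2 = 1.8429 - 0.05*18.429 = 0.9215
Step 3: grad_x = 2*4*1.3346 = 10.6764, grad_y = 2*5*0.9215 = 9.2145
  x_3 = 1.3346 - 0.05*10.6764 = 0.8007
  y_3 = 0.9215 - 0.05*9.2145 = 0.4607
f(0.8007, 0.4607) = 4*0.8007^2 + 5*0.4607^2 = 3.626


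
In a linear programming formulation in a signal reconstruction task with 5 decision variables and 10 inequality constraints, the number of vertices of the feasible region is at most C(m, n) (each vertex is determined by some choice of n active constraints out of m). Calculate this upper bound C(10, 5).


Each vertex corresponds to some choice of n active constraints out of m, so the number of vertices is at most C(m, n) = m! / (n!(m-n)!).
m = 10, n = 5
Numerator: 10 * 9 * 8 * 7 * 6
Denominator: 5! = 120
C(10, 5) = 252


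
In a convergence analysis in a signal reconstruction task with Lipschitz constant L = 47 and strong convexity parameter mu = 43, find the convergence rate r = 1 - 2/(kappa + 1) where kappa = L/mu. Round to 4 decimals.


Step 1: Compute the condition number.
kappa = L/mu = 47/43 = 1.093
Step 2: Compute the convergence rate.
r = 1 - 2/(kappa + 1) = 1 - 2*mu/(L + mu) = (L - mu)/(L + mu) = 4/90 = 0.0444


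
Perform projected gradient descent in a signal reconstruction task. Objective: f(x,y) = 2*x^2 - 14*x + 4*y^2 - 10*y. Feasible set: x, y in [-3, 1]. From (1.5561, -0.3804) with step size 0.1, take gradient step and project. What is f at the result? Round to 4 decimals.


Step 1: Compute gradient at (1.5561, -0.3804).
grad_x = 2*2*1.5561 - 14 = -7.7756
grad_y = 2*4*-0.3804 - 10 = -13.0432
Step 2: Gradient step.
x_raw = 1.5561 - 0.1*-7.7756 = 2.3337
y_raw = -0.3804 - 0.1*-13.0432 = 0.9239
Step 3: Project onto [-3, 1].
x_proj = clip(2.3337) = 1.0
y_proj = clip(0.9239) = 0.9239
Step 4: Evaluate f.
f(1.0, 0.9239) = -17.8247


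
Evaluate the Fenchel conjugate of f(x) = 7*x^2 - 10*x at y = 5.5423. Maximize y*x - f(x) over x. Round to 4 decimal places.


f*(y) = sup_x {y*x - a*x^2 - b*x} = sup_x {(y-b)*x - a*x^2}
FOC: (y - b) - 2a*x = 0 => x* = (y - b)/(2a)
x* = (5.5423 + 10)/(2*7) = 1.1102
f*(5.5423) = (y-b)^2/(4a) = (5.5423 + 10)^2/(4*7)
= 241.5631/28 = 8.6273


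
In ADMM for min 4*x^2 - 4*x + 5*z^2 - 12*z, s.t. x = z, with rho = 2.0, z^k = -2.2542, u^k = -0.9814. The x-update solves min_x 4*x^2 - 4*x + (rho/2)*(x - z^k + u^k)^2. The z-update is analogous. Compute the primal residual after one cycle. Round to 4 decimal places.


ADMM iteration with rho = 2.0, z^k = -2.2542, u^k = -0.9814
Step 1: x-update.
Minimize 4*x^2 - 4*x + (2.0/2)*(x + 2.2542 - 0.9814)^2
FOC: (2*4 + 2.0)*x = 4 + 2.0*(-2.2542 + 0.9814)
x^{k+1} = 0.1454
Step 2: z-update.
Minimize 5*z^2 - 12*z + (2.0/2)*(0.1454 - z - 0.9814)^2
FOC: (2*5 + 2.0)*z = 12 + 2.0*(0.1454 - 0.9814)
z^{k+1} = 0.8607
Step 3: u-update.
u^{k+1} = -0.9814 + 0.1454 - 0.8607 = -1.6966
Step 4: Primal residual = |0.1454 - 0.8607| = 0.7152


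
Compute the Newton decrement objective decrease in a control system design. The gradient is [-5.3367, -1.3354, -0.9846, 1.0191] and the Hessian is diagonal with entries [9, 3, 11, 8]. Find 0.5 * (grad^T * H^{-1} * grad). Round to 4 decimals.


Step 1: H is diagonal, so H^(-1) * g = [-0.593, -0.4451, -0.0895, 0.1274].
Step 2: g^T H^(-1) g = sum_i g_i^2 / H_ii
  = (-5.3367)^2/9 + (-1.3354)^2/3 + (-0.9846)^2/11 + (1.0191)^2/8
  = 3.1645 + 0.5944 + 0.0881 + 0.1298 = 3.9769
Step 3: Objective decrease = 0.5 * g^T H^(-1) g = 1.9884


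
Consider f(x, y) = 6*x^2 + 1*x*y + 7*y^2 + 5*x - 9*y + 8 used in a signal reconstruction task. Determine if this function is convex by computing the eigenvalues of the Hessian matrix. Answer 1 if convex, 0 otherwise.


The Hessian of f(x,y) = 6*x^2 + 1*x*y + 7*y^2 + 5*x - 9*y + 8 is:
H = [[12, 1], [1, 14]]
Trace = 12 + 14 = 26
Determinant = 12*14 - (1)^2 = 167
Discriminant = (26)^2 - 4*167 = 8.0
Eigenvalues: lambda_1 = 11.5858, lambda_2 = 14.4142
The function is convex.

1


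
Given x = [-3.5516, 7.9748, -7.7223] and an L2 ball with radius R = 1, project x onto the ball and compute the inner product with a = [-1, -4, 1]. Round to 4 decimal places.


Step 1: Compute ||x|| (intermediates to 6 decimals).
||x|| = sqrt((-3.5516)^2 + 7.9748^2 + (-7.7223)^2) = 11.655266
Step 2: Project.
Since ||x|| > R, scale = R/||x|| = 1/11.655266 = 0.085798, proj(x) = scale * x
proj(x) = [-0.30472, 0.684222, -0.662558]
Step 3: Dot product.
a^T * proj(x) = -1*(-0.30472) - 4*0.684222 + 1*(-0.662558) = -3.0947


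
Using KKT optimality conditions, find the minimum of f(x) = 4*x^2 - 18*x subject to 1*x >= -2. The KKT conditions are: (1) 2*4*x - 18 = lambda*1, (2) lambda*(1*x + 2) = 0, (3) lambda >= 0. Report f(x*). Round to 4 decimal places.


Step 1: Try lambda = 0 (constraint inactive).
Stationarity: 2*4*x - 18 = 0
x* = 18/(2*4) = 2.25
Check constraint: 1*2.25 = 2.25 >= -2 -- satisfied.
Step 2: Compute optimal value.
f(x*) = 4*2.25^2 - 18*2.25 = -20.25


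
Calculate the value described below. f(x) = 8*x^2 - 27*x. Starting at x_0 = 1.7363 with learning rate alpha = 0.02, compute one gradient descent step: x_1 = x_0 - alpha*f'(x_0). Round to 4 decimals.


We compute the gradient at x_0 and apply the update.
f'(x) = 16*x - 27
f'(1.7363) = 16*1.7363 - 27 = 0.7808
x_1 = 1.7363 - 0.02*0.7808 = 1.7207


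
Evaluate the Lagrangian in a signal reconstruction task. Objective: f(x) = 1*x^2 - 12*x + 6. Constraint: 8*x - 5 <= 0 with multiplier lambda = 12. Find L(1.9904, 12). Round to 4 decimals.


Step 1: Evaluate f(x).
f(1.9904) = 1*1.9904^2 - 12*1.9904 + 6 = -13.9231
Step 2: Evaluate g(x).
g(1.9904) = 8*1.9904 - 5 = 10.9232
Step 3: Compute Lagrangian.
L = -13.9231 + 12*10.9232 = 117.1553


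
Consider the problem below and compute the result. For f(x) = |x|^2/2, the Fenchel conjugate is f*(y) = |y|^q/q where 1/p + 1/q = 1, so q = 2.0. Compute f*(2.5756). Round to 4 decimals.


The conjugate exponent q satisfies 1/p + 1/q = 1.
p = 2, so q = 2/(2 - 1) = 2.0
|y|^q = 2.5756^2.0 = 6.6337
f*(2.5756) = 6.6337 / 2.0 = 3.3169


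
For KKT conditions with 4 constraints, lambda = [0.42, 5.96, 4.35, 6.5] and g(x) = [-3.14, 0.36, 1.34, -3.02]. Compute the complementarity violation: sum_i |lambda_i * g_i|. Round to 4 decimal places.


KKT complementary slackness check:
lambda_1 * g_1 = 0.42 * -3.14 = -1.3188
lambda_2 * g_2 = 5.96 * 0.36 = 2.1456
lambda_3 * g_3 = 4.35 * 1.34 = 5.829
lambda_4 * g_4 = 6.5 * -3.02 = -19.63
Total violation = 1.3188 + 2.1456 + 5.829 + 19.63 = 28.9234


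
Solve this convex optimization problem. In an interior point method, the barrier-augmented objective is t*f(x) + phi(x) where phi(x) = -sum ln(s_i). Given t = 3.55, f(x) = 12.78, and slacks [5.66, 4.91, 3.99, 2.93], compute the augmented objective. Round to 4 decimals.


Step 1: Compute log-barrier.
ln values: [1.7334, 1.5913, 1.3838, 1.075]
phi = -(1.7334 + 1.5913 + 1.3838 + 1.075) = -5.7835
Step 2: Compute augmented objective.
t*f(x) = 3.55*12.78 = 45.369
Total = 45.369 - 5.7835 = 39.5855
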